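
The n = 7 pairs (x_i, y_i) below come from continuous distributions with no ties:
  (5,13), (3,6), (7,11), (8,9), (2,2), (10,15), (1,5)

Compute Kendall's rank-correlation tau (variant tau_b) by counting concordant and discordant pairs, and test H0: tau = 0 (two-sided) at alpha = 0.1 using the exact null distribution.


Step 1: Enumerate the 21 unordered pairs (i,j) with i<j and classify each by sign(x_j-x_i) * sign(y_j-y_i).
  (1,2):dx=-2,dy=-7->C; (1,3):dx=+2,dy=-2->D; (1,4):dx=+3,dy=-4->D; (1,5):dx=-3,dy=-11->C
  (1,6):dx=+5,dy=+2->C; (1,7):dx=-4,dy=-8->C; (2,3):dx=+4,dy=+5->C; (2,4):dx=+5,dy=+3->C
  (2,5):dx=-1,dy=-4->C; (2,6):dx=+7,dy=+9->C; (2,7):dx=-2,dy=-1->C; (3,4):dx=+1,dy=-2->D
  (3,5):dx=-5,dy=-9->C; (3,6):dx=+3,dy=+4->C; (3,7):dx=-6,dy=-6->C; (4,5):dx=-6,dy=-7->C
  (4,6):dx=+2,dy=+6->C; (4,7):dx=-7,dy=-4->C; (5,6):dx=+8,dy=+13->C; (5,7):dx=-1,dy=+3->D
  (6,7):dx=-9,dy=-10->C
Step 2: C = 17, D = 4, total pairs = 21.
Step 3: tau = (C - D)/(n(n-1)/2) = (17 - 4)/21 = 0.619048.
Step 4: Exact two-sided p-value (enumerate n! = 5040 permutations of y under H0): p = 0.069048.
Step 5: alpha = 0.1. reject H0.

tau_b = 0.6190 (C=17, D=4), p = 0.069048, reject H0.


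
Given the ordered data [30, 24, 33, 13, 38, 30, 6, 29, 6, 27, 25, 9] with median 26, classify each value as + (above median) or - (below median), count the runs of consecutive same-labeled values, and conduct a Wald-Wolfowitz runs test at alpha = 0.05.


Step 1: Compute median = 26; label A = above, B = below.
Labels in order: ABABAABABABB  (n_A = 6, n_B = 6)
Step 2: Count runs R = 10.
Step 3: Under H0 (random ordering), E[R] = 2*n_A*n_B/(n_A+n_B) + 1 = 2*6*6/12 + 1 = 7.0000.
        Var[R] = 2*n_A*n_B*(2*n_A*n_B - n_A - n_B) / ((n_A+n_B)^2 * (n_A+n_B-1)) = 4320/1584 = 2.7273.
        SD[R] = 1.6514.
Step 4: Continuity-corrected z = (R - 0.5 - E[R]) / SD[R] = (10 - 0.5 - 7.0000) / 1.6514 = 1.5138.
Step 5: Two-sided p-value via normal approximation = 2*(1 - Phi(|z|)) = 0.130070.
Step 6: alpha = 0.05. fail to reject H0.

R = 10, z = 1.5138, p = 0.130070, fail to reject H0.


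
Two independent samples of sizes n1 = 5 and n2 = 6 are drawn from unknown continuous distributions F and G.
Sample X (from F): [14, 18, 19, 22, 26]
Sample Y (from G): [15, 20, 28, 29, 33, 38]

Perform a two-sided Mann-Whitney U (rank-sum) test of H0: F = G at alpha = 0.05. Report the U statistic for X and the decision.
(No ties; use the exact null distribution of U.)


Step 1: Combine and sort all 11 observations; assign midranks.
sorted (value, group): (14,X), (15,Y), (18,X), (19,X), (20,Y), (22,X), (26,X), (28,Y), (29,Y), (33,Y), (38,Y)
ranks: 14->1, 15->2, 18->3, 19->4, 20->5, 22->6, 26->7, 28->8, 29->9, 33->10, 38->11
Step 2: Rank sum for X: R1 = 1 + 3 + 4 + 6 + 7 = 21.
Step 3: U_X = R1 - n1(n1+1)/2 = 21 - 5*6/2 = 21 - 15 = 6.
       U_Y = n1*n2 - U_X = 30 - 6 = 24.
Step 4: No ties, so the exact null distribution of U (based on enumerating the C(11,5) = 462 equally likely rank assignments) gives the two-sided p-value.
Step 5: p-value = 0.125541; compare to alpha = 0.05. fail to reject H0.

U_X = 6, p = 0.125541, fail to reject H0 at alpha = 0.05.


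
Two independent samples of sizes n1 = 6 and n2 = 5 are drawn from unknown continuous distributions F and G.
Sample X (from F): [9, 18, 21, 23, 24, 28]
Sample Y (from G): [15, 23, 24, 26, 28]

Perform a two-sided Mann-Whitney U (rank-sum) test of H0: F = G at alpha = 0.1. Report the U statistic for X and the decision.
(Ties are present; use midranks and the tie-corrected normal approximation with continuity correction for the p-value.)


Step 1: Combine and sort all 11 observations; assign midranks.
sorted (value, group): (9,X), (15,Y), (18,X), (21,X), (23,X), (23,Y), (24,X), (24,Y), (26,Y), (28,X), (28,Y)
ranks: 9->1, 15->2, 18->3, 21->4, 23->5.5, 23->5.5, 24->7.5, 24->7.5, 26->9, 28->10.5, 28->10.5
Step 2: Rank sum for X: R1 = 1 + 3 + 4 + 5.5 + 7.5 + 10.5 = 31.5.
Step 3: U_X = R1 - n1(n1+1)/2 = 31.5 - 6*7/2 = 31.5 - 21 = 10.5.
       U_Y = n1*n2 - U_X = 30 - 10.5 = 19.5.
Step 4: Ties are present, so use the tie-corrected normal approximation (with continuity correction) for the p-value.
Step 5: p-value = 0.462140; compare to alpha = 0.1. fail to reject H0.

U_X = 10.5, p = 0.462140, fail to reject H0 at alpha = 0.1.


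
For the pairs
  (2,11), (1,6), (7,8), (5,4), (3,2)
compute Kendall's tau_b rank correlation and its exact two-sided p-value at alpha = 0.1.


Step 1: Enumerate the 10 unordered pairs (i,j) with i<j and classify each by sign(x_j-x_i) * sign(y_j-y_i).
  (1,2):dx=-1,dy=-5->C; (1,3):dx=+5,dy=-3->D; (1,4):dx=+3,dy=-7->D; (1,5):dx=+1,dy=-9->D
  (2,3):dx=+6,dy=+2->C; (2,4):dx=+4,dy=-2->D; (2,5):dx=+2,dy=-4->D; (3,4):dx=-2,dy=-4->C
  (3,5):dx=-4,dy=-6->C; (4,5):dx=-2,dy=-2->C
Step 2: C = 5, D = 5, total pairs = 10.
Step 3: tau = (C - D)/(n(n-1)/2) = (5 - 5)/10 = 0.000000.
Step 4: Exact two-sided p-value (enumerate n! = 120 permutations of y under H0): p = 1.000000.
Step 5: alpha = 0.1. fail to reject H0.

tau_b = 0.0000 (C=5, D=5), p = 1.000000, fail to reject H0.


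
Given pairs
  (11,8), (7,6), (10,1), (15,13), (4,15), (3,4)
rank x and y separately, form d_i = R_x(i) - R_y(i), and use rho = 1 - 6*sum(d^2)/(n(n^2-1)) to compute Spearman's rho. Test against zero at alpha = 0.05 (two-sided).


Step 1: Rank x and y separately (midranks; no ties here).
rank(x): 11->5, 7->3, 10->4, 15->6, 4->2, 3->1
rank(y): 8->4, 6->3, 1->1, 13->5, 15->6, 4->2
Step 2: d_i = R_x(i) - R_y(i); compute d_i^2.
  (5-4)^2=1, (3-3)^2=0, (4-1)^2=9, (6-5)^2=1, (2-6)^2=16, (1-2)^2=1
sum(d^2) = 28.
Step 3: rho = 1 - 6*28 / (6*(6^2 - 1)) = 1 - 168/210 = 0.200000.
Step 4: Under H0, t = rho * sqrt((n-2)/(1-rho^2)) = 0.4082 ~ t(4).
Step 5: Two-sided p-value from the t-distribution with 4 df = 0.704000.
Step 6: alpha = 0.05. fail to reject H0.

rho = 0.2000, p = 0.704000, fail to reject H0 at alpha = 0.05.


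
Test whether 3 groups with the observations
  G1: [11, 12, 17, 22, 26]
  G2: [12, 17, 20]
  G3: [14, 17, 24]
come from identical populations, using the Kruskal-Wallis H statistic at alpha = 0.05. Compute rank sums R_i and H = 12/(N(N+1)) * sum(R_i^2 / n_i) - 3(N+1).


Step 1: Combine all N = 11 observations and assign midranks.
sorted (value, group, rank): (11,G1,1), (12,G1,2.5), (12,G2,2.5), (14,G3,4), (17,G1,6), (17,G2,6), (17,G3,6), (20,G2,8), (22,G1,9), (24,G3,10), (26,G1,11)
Step 2: Sum ranks within each group.
R_1 = 29.5 (n_1 = 5)
R_2 = 16.5 (n_2 = 3)
R_3 = 20 (n_3 = 3)
Step 3: H = 12/(N(N+1)) * sum(R_i^2/n_i) - 3(N+1)
     = 12/(11*12) * (29.5^2/5 + 16.5^2/3 + 20^2/3) - 3*12
     = 0.090909 * 398.133 - 36
     = 0.193939.
Step 4: Ties present; correction factor C = 1 - 30/(11^3 - 11) = 0.977273. Corrected H = 0.193939 / 0.977273 = 0.198450.
Step 5: Under H0, H ~ chi^2(2); p-value = 0.905539.
Step 6: alpha = 0.05. fail to reject H0.

H = 0.1984, df = 2, p = 0.905539, fail to reject H0.


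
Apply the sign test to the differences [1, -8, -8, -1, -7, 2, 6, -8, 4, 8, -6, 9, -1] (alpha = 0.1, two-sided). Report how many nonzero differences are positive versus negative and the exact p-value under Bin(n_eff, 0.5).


Step 1: Discard zero differences. Original n = 13; n_eff = number of nonzero differences = 13.
Nonzero differences (with sign): +1, -8, -8, -1, -7, +2, +6, -8, +4, +8, -6, +9, -1
Step 2: Count signs: positive = 6, negative = 7.
Step 3: Under H0: P(positive) = 0.5, so the number of positives S ~ Bin(13, 0.5).
Step 4: Two-sided exact p-value = sum of Bin(13,0.5) probabilities at or below the observed probability = 1.000000.
Step 5: alpha = 0.1. fail to reject H0.

n_eff = 13, pos = 6, neg = 7, p = 1.000000, fail to reject H0.


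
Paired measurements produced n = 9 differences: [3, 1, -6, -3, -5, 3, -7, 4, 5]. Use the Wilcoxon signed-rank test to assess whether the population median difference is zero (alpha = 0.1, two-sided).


Step 1: Drop any zero differences (none here) and take |d_i|.
|d| = [3, 1, 6, 3, 5, 3, 7, 4, 5]
Step 2: Midrank |d_i| (ties get averaged ranks).
ranks: |3|->3, |1|->1, |6|->8, |3|->3, |5|->6.5, |3|->3, |7|->9, |4|->5, |5|->6.5
Step 3: Attach original signs; sum ranks with positive sign and with negative sign.
W+ = 3 + 1 + 3 + 5 + 6.5 = 18.5
W- = 8 + 3 + 6.5 + 9 = 26.5
(Check: W+ + W- = 45 should equal n(n+1)/2 = 45.)
Step 4: Test statistic W = min(W+, W-) = 18.5.
Step 5: Ties in |d|, so use the tie-corrected normal approximation.
        E[W] = n(n+1)/4 = 9*10/4 = 22.5.
        Tie groups: |d|=3 (t=3), |d|=5 (t=2); sum(t^3 - t) = 30.
        Var[W] = n(n+1)(2n+1)/24 - sum(t^3-t)/48 = 1710/24 - 30/48 = 70.625.
        z = (W - E[W]) / sqrt(Var[W]) = (18.5 - 22.5) / 8.4039 = -0.4760.
        Two-sided p = 2*Phi(z) = 0.634095.
Step 6: alpha = 0.1. fail to reject H0.

W+ = 18.5, W- = 26.5, W = min = 18.5, p = 0.634095, fail to reject H0.


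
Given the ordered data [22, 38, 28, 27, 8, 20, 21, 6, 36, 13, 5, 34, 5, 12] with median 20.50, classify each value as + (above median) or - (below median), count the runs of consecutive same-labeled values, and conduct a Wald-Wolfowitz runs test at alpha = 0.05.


Step 1: Compute median = 20.50; label A = above, B = below.
Labels in order: AAAABBABABBABB  (n_A = 7, n_B = 7)
Step 2: Count runs R = 8.
Step 3: Under H0 (random ordering), E[R] = 2*n_A*n_B/(n_A+n_B) + 1 = 2*7*7/14 + 1 = 8.0000.
        Var[R] = 2*n_A*n_B*(2*n_A*n_B - n_A - n_B) / ((n_A+n_B)^2 * (n_A+n_B-1)) = 8232/2548 = 3.2308.
        SD[R] = 1.7974.
Step 4: R = E[R], so z = 0 with no continuity correction.
Step 5: Two-sided p-value via normal approximation = 2*(1 - Phi(|z|)) = 1.000000.
Step 6: alpha = 0.05. fail to reject H0.

R = 8, z = 0.0000, p = 1.000000, fail to reject H0.


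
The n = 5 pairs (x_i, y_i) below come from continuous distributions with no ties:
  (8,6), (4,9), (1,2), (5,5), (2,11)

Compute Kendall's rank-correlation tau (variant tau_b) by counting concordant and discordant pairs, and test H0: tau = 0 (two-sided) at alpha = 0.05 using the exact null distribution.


Step 1: Enumerate the 10 unordered pairs (i,j) with i<j and classify each by sign(x_j-x_i) * sign(y_j-y_i).
  (1,2):dx=-4,dy=+3->D; (1,3):dx=-7,dy=-4->C; (1,4):dx=-3,dy=-1->C; (1,5):dx=-6,dy=+5->D
  (2,3):dx=-3,dy=-7->C; (2,4):dx=+1,dy=-4->D; (2,5):dx=-2,dy=+2->D; (3,4):dx=+4,dy=+3->C
  (3,5):dx=+1,dy=+9->C; (4,5):dx=-3,dy=+6->D
Step 2: C = 5, D = 5, total pairs = 10.
Step 3: tau = (C - D)/(n(n-1)/2) = (5 - 5)/10 = 0.000000.
Step 4: Exact two-sided p-value (enumerate n! = 120 permutations of y under H0): p = 1.000000.
Step 5: alpha = 0.05. fail to reject H0.

tau_b = 0.0000 (C=5, D=5), p = 1.000000, fail to reject H0.


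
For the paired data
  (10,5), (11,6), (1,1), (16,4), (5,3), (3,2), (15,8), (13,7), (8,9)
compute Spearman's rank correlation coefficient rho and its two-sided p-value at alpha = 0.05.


Step 1: Rank x and y separately (midranks; no ties here).
rank(x): 10->5, 11->6, 1->1, 16->9, 5->3, 3->2, 15->8, 13->7, 8->4
rank(y): 5->5, 6->6, 1->1, 4->4, 3->3, 2->2, 8->8, 7->7, 9->9
Step 2: d_i = R_x(i) - R_y(i); compute d_i^2.
  (5-5)^2=0, (6-6)^2=0, (1-1)^2=0, (9-4)^2=25, (3-3)^2=0, (2-2)^2=0, (8-8)^2=0, (7-7)^2=0, (4-9)^2=25
sum(d^2) = 50.
Step 3: rho = 1 - 6*50 / (9*(9^2 - 1)) = 1 - 300/720 = 0.583333.
Step 4: Under H0, t = rho * sqrt((n-2)/(1-rho^2)) = 1.9001 ~ t(7).
Step 5: Two-sided p-value from the t-distribution with 7 df = 0.099186.
Step 6: alpha = 0.05. fail to reject H0.

rho = 0.5833, p = 0.099186, fail to reject H0 at alpha = 0.05.


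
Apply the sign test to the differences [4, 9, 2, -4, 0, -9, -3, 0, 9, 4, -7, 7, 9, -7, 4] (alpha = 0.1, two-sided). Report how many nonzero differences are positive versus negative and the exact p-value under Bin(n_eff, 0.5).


Step 1: Discard zero differences. Original n = 15; n_eff = number of nonzero differences = 13.
Nonzero differences (with sign): +4, +9, +2, -4, -9, -3, +9, +4, -7, +7, +9, -7, +4
Step 2: Count signs: positive = 8, negative = 5.
Step 3: Under H0: P(positive) = 0.5, so the number of positives S ~ Bin(13, 0.5).
Step 4: Two-sided exact p-value = sum of Bin(13,0.5) probabilities at or below the observed probability = 0.581055.
Step 5: alpha = 0.1. fail to reject H0.

n_eff = 13, pos = 8, neg = 5, p = 0.581055, fail to reject H0.


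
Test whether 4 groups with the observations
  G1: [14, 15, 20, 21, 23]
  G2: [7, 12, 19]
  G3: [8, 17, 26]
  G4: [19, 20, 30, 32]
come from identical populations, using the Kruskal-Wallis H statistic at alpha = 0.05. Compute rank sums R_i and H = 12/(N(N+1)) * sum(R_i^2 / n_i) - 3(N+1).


Step 1: Combine all N = 15 observations and assign midranks.
sorted (value, group, rank): (7,G2,1), (8,G3,2), (12,G2,3), (14,G1,4), (15,G1,5), (17,G3,6), (19,G2,7.5), (19,G4,7.5), (20,G1,9.5), (20,G4,9.5), (21,G1,11), (23,G1,12), (26,G3,13), (30,G4,14), (32,G4,15)
Step 2: Sum ranks within each group.
R_1 = 41.5 (n_1 = 5)
R_2 = 11.5 (n_2 = 3)
R_3 = 21 (n_3 = 3)
R_4 = 46 (n_4 = 4)
Step 3: H = 12/(N(N+1)) * sum(R_i^2/n_i) - 3(N+1)
     = 12/(15*16) * (41.5^2/5 + 11.5^2/3 + 21^2/3 + 46^2/4) - 3*16
     = 0.050000 * 1064.53 - 48
     = 5.226667.
Step 4: Ties present; correction factor C = 1 - 12/(15^3 - 15) = 0.996429. Corrected H = 5.226667 / 0.996429 = 5.245400.
Step 5: Under H0, H ~ chi^2(3); p-value = 0.154685.
Step 6: alpha = 0.05. fail to reject H0.

H = 5.2454, df = 3, p = 0.154685, fail to reject H0.


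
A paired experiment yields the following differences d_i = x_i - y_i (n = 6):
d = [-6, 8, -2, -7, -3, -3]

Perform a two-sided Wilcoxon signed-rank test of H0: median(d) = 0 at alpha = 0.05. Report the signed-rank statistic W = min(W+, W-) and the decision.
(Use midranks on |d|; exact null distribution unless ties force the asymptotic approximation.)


Step 1: Drop any zero differences (none here) and take |d_i|.
|d| = [6, 8, 2, 7, 3, 3]
Step 2: Midrank |d_i| (ties get averaged ranks).
ranks: |6|->4, |8|->6, |2|->1, |7|->5, |3|->2.5, |3|->2.5
Step 3: Attach original signs; sum ranks with positive sign and with negative sign.
W+ = 6 = 6
W- = 4 + 1 + 5 + 2.5 + 2.5 = 15
(Check: W+ + W- = 21 should equal n(n+1)/2 = 21.)
Step 4: Test statistic W = min(W+, W-) = 6.
Step 5: Ties in |d|, so use the tie-corrected normal approximation.
        E[W] = n(n+1)/4 = 6*7/4 = 10.5.
        Tie groups: |d|=3 (t=2); sum(t^3 - t) = 6.
        Var[W] = n(n+1)(2n+1)/24 - sum(t^3-t)/48 = 546/24 - 6/48 = 22.625.
        z = (W - E[W]) / sqrt(Var[W]) = (6 - 10.5) / 4.7566 = -0.9461.
        Two-sided p = 2*Phi(z) = 0.344118.
Step 6: alpha = 0.05. fail to reject H0.

W+ = 6, W- = 15, W = min = 6, p = 0.344118, fail to reject H0.


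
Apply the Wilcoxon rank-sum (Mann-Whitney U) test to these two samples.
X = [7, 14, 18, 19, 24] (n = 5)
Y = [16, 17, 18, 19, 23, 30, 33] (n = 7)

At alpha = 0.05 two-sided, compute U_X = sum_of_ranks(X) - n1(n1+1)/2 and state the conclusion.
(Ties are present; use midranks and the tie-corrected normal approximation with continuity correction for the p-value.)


Step 1: Combine and sort all 12 observations; assign midranks.
sorted (value, group): (7,X), (14,X), (16,Y), (17,Y), (18,X), (18,Y), (19,X), (19,Y), (23,Y), (24,X), (30,Y), (33,Y)
ranks: 7->1, 14->2, 16->3, 17->4, 18->5.5, 18->5.5, 19->7.5, 19->7.5, 23->9, 24->10, 30->11, 33->12
Step 2: Rank sum for X: R1 = 1 + 2 + 5.5 + 7.5 + 10 = 26.
Step 3: U_X = R1 - n1(n1+1)/2 = 26 - 5*6/2 = 26 - 15 = 11.
       U_Y = n1*n2 - U_X = 35 - 11 = 24.
Step 4: Ties are present, so use the tie-corrected normal approximation (with continuity correction) for the p-value.
Step 5: p-value = 0.328162; compare to alpha = 0.05. fail to reject H0.

U_X = 11, p = 0.328162, fail to reject H0 at alpha = 0.05.


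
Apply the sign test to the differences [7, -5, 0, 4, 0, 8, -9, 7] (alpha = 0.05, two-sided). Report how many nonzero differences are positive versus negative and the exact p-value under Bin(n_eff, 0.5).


Step 1: Discard zero differences. Original n = 8; n_eff = number of nonzero differences = 6.
Nonzero differences (with sign): +7, -5, +4, +8, -9, +7
Step 2: Count signs: positive = 4, negative = 2.
Step 3: Under H0: P(positive) = 0.5, so the number of positives S ~ Bin(6, 0.5).
Step 4: Two-sided exact p-value = sum of Bin(6,0.5) probabilities at or below the observed probability = 0.687500.
Step 5: alpha = 0.05. fail to reject H0.

n_eff = 6, pos = 4, neg = 2, p = 0.687500, fail to reject H0.


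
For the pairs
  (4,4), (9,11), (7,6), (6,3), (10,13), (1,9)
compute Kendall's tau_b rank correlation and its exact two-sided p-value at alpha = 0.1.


Step 1: Enumerate the 15 unordered pairs (i,j) with i<j and classify each by sign(x_j-x_i) * sign(y_j-y_i).
  (1,2):dx=+5,dy=+7->C; (1,3):dx=+3,dy=+2->C; (1,4):dx=+2,dy=-1->D; (1,5):dx=+6,dy=+9->C
  (1,6):dx=-3,dy=+5->D; (2,3):dx=-2,dy=-5->C; (2,4):dx=-3,dy=-8->C; (2,5):dx=+1,dy=+2->C
  (2,6):dx=-8,dy=-2->C; (3,4):dx=-1,dy=-3->C; (3,5):dx=+3,dy=+7->C; (3,6):dx=-6,dy=+3->D
  (4,5):dx=+4,dy=+10->C; (4,6):dx=-5,dy=+6->D; (5,6):dx=-9,dy=-4->C
Step 2: C = 11, D = 4, total pairs = 15.
Step 3: tau = (C - D)/(n(n-1)/2) = (11 - 4)/15 = 0.466667.
Step 4: Exact two-sided p-value (enumerate n! = 720 permutations of y under H0): p = 0.272222.
Step 5: alpha = 0.1. fail to reject H0.

tau_b = 0.4667 (C=11, D=4), p = 0.272222, fail to reject H0.


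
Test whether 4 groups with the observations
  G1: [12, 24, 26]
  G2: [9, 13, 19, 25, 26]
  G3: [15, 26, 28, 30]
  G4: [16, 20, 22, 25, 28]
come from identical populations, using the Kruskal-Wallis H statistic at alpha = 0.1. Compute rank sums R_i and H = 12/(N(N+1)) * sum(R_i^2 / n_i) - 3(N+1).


Step 1: Combine all N = 17 observations and assign midranks.
sorted (value, group, rank): (9,G2,1), (12,G1,2), (13,G2,3), (15,G3,4), (16,G4,5), (19,G2,6), (20,G4,7), (22,G4,8), (24,G1,9), (25,G2,10.5), (25,G4,10.5), (26,G1,13), (26,G2,13), (26,G3,13), (28,G3,15.5), (28,G4,15.5), (30,G3,17)
Step 2: Sum ranks within each group.
R_1 = 24 (n_1 = 3)
R_2 = 33.5 (n_2 = 5)
R_3 = 49.5 (n_3 = 4)
R_4 = 46 (n_4 = 5)
Step 3: H = 12/(N(N+1)) * sum(R_i^2/n_i) - 3(N+1)
     = 12/(17*18) * (24^2/3 + 33.5^2/5 + 49.5^2/4 + 46^2/5) - 3*18
     = 0.039216 * 1452.21 - 54
     = 2.949510.
Step 4: Ties present; correction factor C = 1 - 36/(17^3 - 17) = 0.992647. Corrected H = 2.949510 / 0.992647 = 2.971358.
Step 5: Under H0, H ~ chi^2(3); p-value = 0.396062.
Step 6: alpha = 0.1. fail to reject H0.

H = 2.9714, df = 3, p = 0.396062, fail to reject H0.


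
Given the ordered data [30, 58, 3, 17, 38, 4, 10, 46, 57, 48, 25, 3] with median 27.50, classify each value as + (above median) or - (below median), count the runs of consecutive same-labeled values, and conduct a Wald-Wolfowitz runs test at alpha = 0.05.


Step 1: Compute median = 27.50; label A = above, B = below.
Labels in order: AABBABBAAABB  (n_A = 6, n_B = 6)
Step 2: Count runs R = 6.
Step 3: Under H0 (random ordering), E[R] = 2*n_A*n_B/(n_A+n_B) + 1 = 2*6*6/12 + 1 = 7.0000.
        Var[R] = 2*n_A*n_B*(2*n_A*n_B - n_A - n_B) / ((n_A+n_B)^2 * (n_A+n_B-1)) = 4320/1584 = 2.7273.
        SD[R] = 1.6514.
Step 4: Continuity-corrected z = (R + 0.5 - E[R]) / SD[R] = (6 + 0.5 - 7.0000) / 1.6514 = -0.3028.
Step 5: Two-sided p-value via normal approximation = 2*(1 - Phi(|z|)) = 0.762069.
Step 6: alpha = 0.05. fail to reject H0.

R = 6, z = -0.3028, p = 0.762069, fail to reject H0.


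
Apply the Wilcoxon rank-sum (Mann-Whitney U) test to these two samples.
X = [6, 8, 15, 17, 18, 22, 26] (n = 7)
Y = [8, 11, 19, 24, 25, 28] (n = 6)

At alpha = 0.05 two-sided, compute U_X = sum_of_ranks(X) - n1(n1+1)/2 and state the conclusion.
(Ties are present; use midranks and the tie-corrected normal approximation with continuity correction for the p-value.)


Step 1: Combine and sort all 13 observations; assign midranks.
sorted (value, group): (6,X), (8,X), (8,Y), (11,Y), (15,X), (17,X), (18,X), (19,Y), (22,X), (24,Y), (25,Y), (26,X), (28,Y)
ranks: 6->1, 8->2.5, 8->2.5, 11->4, 15->5, 17->6, 18->7, 19->8, 22->9, 24->10, 25->11, 26->12, 28->13
Step 2: Rank sum for X: R1 = 1 + 2.5 + 5 + 6 + 7 + 9 + 12 = 42.5.
Step 3: U_X = R1 - n1(n1+1)/2 = 42.5 - 7*8/2 = 42.5 - 28 = 14.5.
       U_Y = n1*n2 - U_X = 42 - 14.5 = 27.5.
Step 4: Ties are present, so use the tie-corrected normal approximation (with continuity correction) for the p-value.
Step 5: p-value = 0.390714; compare to alpha = 0.05. fail to reject H0.

U_X = 14.5, p = 0.390714, fail to reject H0 at alpha = 0.05.


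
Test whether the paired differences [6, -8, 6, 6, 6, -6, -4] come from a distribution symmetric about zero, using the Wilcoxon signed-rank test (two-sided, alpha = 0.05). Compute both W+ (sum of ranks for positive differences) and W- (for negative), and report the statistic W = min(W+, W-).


Step 1: Drop any zero differences (none here) and take |d_i|.
|d| = [6, 8, 6, 6, 6, 6, 4]
Step 2: Midrank |d_i| (ties get averaged ranks).
ranks: |6|->4, |8|->7, |6|->4, |6|->4, |6|->4, |6|->4, |4|->1
Step 3: Attach original signs; sum ranks with positive sign and with negative sign.
W+ = 4 + 4 + 4 + 4 = 16
W- = 7 + 4 + 1 = 12
(Check: W+ + W- = 28 should equal n(n+1)/2 = 28.)
Step 4: Test statistic W = min(W+, W-) = 12.
Step 5: Ties in |d|, so use the tie-corrected normal approximation.
        E[W] = n(n+1)/4 = 7*8/4 = 14.
        Tie groups: |d|=6 (t=5); sum(t^3 - t) = 120.
        Var[W] = n(n+1)(2n+1)/24 - sum(t^3-t)/48 = 840/24 - 120/48 = 32.5.
        z = (W - E[W]) / sqrt(Var[W]) = (12 - 14) / 5.7009 = -0.3508.
        Two-sided p = 2*Phi(z) = 0.725721.
Step 6: alpha = 0.05. fail to reject H0.

W+ = 16, W- = 12, W = min = 12, p = 0.725721, fail to reject H0.


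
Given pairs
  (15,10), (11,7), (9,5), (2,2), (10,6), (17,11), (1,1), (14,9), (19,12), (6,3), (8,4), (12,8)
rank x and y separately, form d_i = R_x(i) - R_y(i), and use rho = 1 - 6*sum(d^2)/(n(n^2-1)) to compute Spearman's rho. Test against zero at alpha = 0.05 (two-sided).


Step 1: Rank x and y separately (midranks; no ties here).
rank(x): 15->10, 11->7, 9->5, 2->2, 10->6, 17->11, 1->1, 14->9, 19->12, 6->3, 8->4, 12->8
rank(y): 10->10, 7->7, 5->5, 2->2, 6->6, 11->11, 1->1, 9->9, 12->12, 3->3, 4->4, 8->8
Step 2: d_i = R_x(i) - R_y(i); compute d_i^2.
  (10-10)^2=0, (7-7)^2=0, (5-5)^2=0, (2-2)^2=0, (6-6)^2=0, (11-11)^2=0, (1-1)^2=0, (9-9)^2=0, (12-12)^2=0, (3-3)^2=0, (4-4)^2=0, (8-8)^2=0
sum(d^2) = 0.
Step 3: rho = 1 - 6*0 / (12*(12^2 - 1)) = 1 - 0/1716 = 1.000000.
Step 5: Two-sided p-value from the t-distribution with 10 df = 0.000000.
Step 6: alpha = 0.05. reject H0.

rho = 1.0000, p = 0.000000, reject H0 at alpha = 0.05.


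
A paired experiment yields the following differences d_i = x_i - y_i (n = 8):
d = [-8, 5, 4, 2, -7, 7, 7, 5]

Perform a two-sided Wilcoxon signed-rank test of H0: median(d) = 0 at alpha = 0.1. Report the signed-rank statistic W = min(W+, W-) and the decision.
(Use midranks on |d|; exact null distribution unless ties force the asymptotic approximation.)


Step 1: Drop any zero differences (none here) and take |d_i|.
|d| = [8, 5, 4, 2, 7, 7, 7, 5]
Step 2: Midrank |d_i| (ties get averaged ranks).
ranks: |8|->8, |5|->3.5, |4|->2, |2|->1, |7|->6, |7|->6, |7|->6, |5|->3.5
Step 3: Attach original signs; sum ranks with positive sign and with negative sign.
W+ = 3.5 + 2 + 1 + 6 + 6 + 3.5 = 22
W- = 8 + 6 = 14
(Check: W+ + W- = 36 should equal n(n+1)/2 = 36.)
Step 4: Test statistic W = min(W+, W-) = 14.
Step 5: Ties in |d|, so use the tie-corrected normal approximation.
        E[W] = n(n+1)/4 = 8*9/4 = 18.
        Tie groups: |d|=5 (t=2), |d|=7 (t=3); sum(t^3 - t) = 30.
        Var[W] = n(n+1)(2n+1)/24 - sum(t^3-t)/48 = 1224/24 - 30/48 = 50.375.
        z = (W - E[W]) / sqrt(Var[W]) = (14 - 18) / 7.0975 = -0.5636.
        Two-sided p = 2*Phi(z) = 0.573043.
Step 6: alpha = 0.1. fail to reject H0.

W+ = 22, W- = 14, W = min = 14, p = 0.573043, fail to reject H0.


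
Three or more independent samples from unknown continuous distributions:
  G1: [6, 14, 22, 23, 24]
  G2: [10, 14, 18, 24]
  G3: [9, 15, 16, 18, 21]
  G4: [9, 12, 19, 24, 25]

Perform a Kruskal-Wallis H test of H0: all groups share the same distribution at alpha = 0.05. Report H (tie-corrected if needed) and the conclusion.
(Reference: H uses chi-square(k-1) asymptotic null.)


Step 1: Combine all N = 19 observations and assign midranks.
sorted (value, group, rank): (6,G1,1), (9,G3,2.5), (9,G4,2.5), (10,G2,4), (12,G4,5), (14,G1,6.5), (14,G2,6.5), (15,G3,8), (16,G3,9), (18,G2,10.5), (18,G3,10.5), (19,G4,12), (21,G3,13), (22,G1,14), (23,G1,15), (24,G1,17), (24,G2,17), (24,G4,17), (25,G4,19)
Step 2: Sum ranks within each group.
R_1 = 53.5 (n_1 = 5)
R_2 = 38 (n_2 = 4)
R_3 = 43 (n_3 = 5)
R_4 = 55.5 (n_4 = 5)
Step 3: H = 12/(N(N+1)) * sum(R_i^2/n_i) - 3(N+1)
     = 12/(19*20) * (53.5^2/5 + 38^2/4 + 43^2/5 + 55.5^2/5) - 3*20
     = 0.031579 * 1919.3 - 60
     = 0.609474.
Step 4: Ties present; correction factor C = 1 - 42/(19^3 - 19) = 0.993860. Corrected H = 0.609474 / 0.993860 = 0.613239.
Step 5: Under H0, H ~ chi^2(3); p-value = 0.893395.
Step 6: alpha = 0.05. fail to reject H0.

H = 0.6132, df = 3, p = 0.893395, fail to reject H0.


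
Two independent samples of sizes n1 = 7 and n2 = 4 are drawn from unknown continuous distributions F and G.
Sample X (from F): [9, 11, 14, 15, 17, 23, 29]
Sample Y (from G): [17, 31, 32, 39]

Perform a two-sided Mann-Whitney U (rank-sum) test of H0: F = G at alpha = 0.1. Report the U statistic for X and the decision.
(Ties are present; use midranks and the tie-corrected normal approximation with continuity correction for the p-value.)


Step 1: Combine and sort all 11 observations; assign midranks.
sorted (value, group): (9,X), (11,X), (14,X), (15,X), (17,X), (17,Y), (23,X), (29,X), (31,Y), (32,Y), (39,Y)
ranks: 9->1, 11->2, 14->3, 15->4, 17->5.5, 17->5.5, 23->7, 29->8, 31->9, 32->10, 39->11
Step 2: Rank sum for X: R1 = 1 + 2 + 3 + 4 + 5.5 + 7 + 8 = 30.5.
Step 3: U_X = R1 - n1(n1+1)/2 = 30.5 - 7*8/2 = 30.5 - 28 = 2.5.
       U_Y = n1*n2 - U_X = 28 - 2.5 = 25.5.
Step 4: Ties are present, so use the tie-corrected normal approximation (with continuity correction) for the p-value.
Step 5: p-value = 0.037202; compare to alpha = 0.1. reject H0.

U_X = 2.5, p = 0.037202, reject H0 at alpha = 0.1.


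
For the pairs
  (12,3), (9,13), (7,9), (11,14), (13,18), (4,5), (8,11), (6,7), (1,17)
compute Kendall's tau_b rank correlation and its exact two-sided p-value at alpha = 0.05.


Step 1: Enumerate the 36 unordered pairs (i,j) with i<j and classify each by sign(x_j-x_i) * sign(y_j-y_i).
  (1,2):dx=-3,dy=+10->D; (1,3):dx=-5,dy=+6->D; (1,4):dx=-1,dy=+11->D; (1,5):dx=+1,dy=+15->C
  (1,6):dx=-8,dy=+2->D; (1,7):dx=-4,dy=+8->D; (1,8):dx=-6,dy=+4->D; (1,9):dx=-11,dy=+14->D
  (2,3):dx=-2,dy=-4->C; (2,4):dx=+2,dy=+1->C; (2,5):dx=+4,dy=+5->C; (2,6):dx=-5,dy=-8->C
  (2,7):dx=-1,dy=-2->C; (2,8):dx=-3,dy=-6->C; (2,9):dx=-8,dy=+4->D; (3,4):dx=+4,dy=+5->C
  (3,5):dx=+6,dy=+9->C; (3,6):dx=-3,dy=-4->C; (3,7):dx=+1,dy=+2->C; (3,8):dx=-1,dy=-2->C
  (3,9):dx=-6,dy=+8->D; (4,5):dx=+2,dy=+4->C; (4,6):dx=-7,dy=-9->C; (4,7):dx=-3,dy=-3->C
  (4,8):dx=-5,dy=-7->C; (4,9):dx=-10,dy=+3->D; (5,6):dx=-9,dy=-13->C; (5,7):dx=-5,dy=-7->C
  (5,8):dx=-7,dy=-11->C; (5,9):dx=-12,dy=-1->C; (6,7):dx=+4,dy=+6->C; (6,8):dx=+2,dy=+2->C
  (6,9):dx=-3,dy=+12->D; (7,8):dx=-2,dy=-4->C; (7,9):dx=-7,dy=+6->D; (8,9):dx=-5,dy=+10->D
Step 2: C = 23, D = 13, total pairs = 36.
Step 3: tau = (C - D)/(n(n-1)/2) = (23 - 13)/36 = 0.277778.
Step 4: Exact two-sided p-value (enumerate n! = 362880 permutations of y under H0): p = 0.358488.
Step 5: alpha = 0.05. fail to reject H0.

tau_b = 0.2778 (C=23, D=13), p = 0.358488, fail to reject H0.


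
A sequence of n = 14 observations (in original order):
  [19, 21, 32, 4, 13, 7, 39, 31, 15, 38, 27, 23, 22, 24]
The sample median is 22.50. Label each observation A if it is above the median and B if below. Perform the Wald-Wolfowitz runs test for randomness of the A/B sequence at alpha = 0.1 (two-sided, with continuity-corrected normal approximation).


Step 1: Compute median = 22.50; label A = above, B = below.
Labels in order: BBABBBAABAAABA  (n_A = 7, n_B = 7)
Step 2: Count runs R = 8.
Step 3: Under H0 (random ordering), E[R] = 2*n_A*n_B/(n_A+n_B) + 1 = 2*7*7/14 + 1 = 8.0000.
        Var[R] = 2*n_A*n_B*(2*n_A*n_B - n_A - n_B) / ((n_A+n_B)^2 * (n_A+n_B-1)) = 8232/2548 = 3.2308.
        SD[R] = 1.7974.
Step 4: R = E[R], so z = 0 with no continuity correction.
Step 5: Two-sided p-value via normal approximation = 2*(1 - Phi(|z|)) = 1.000000.
Step 6: alpha = 0.1. fail to reject H0.

R = 8, z = 0.0000, p = 1.000000, fail to reject H0.


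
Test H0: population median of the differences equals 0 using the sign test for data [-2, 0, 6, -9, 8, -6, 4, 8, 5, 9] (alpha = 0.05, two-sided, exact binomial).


Step 1: Discard zero differences. Original n = 10; n_eff = number of nonzero differences = 9.
Nonzero differences (with sign): -2, +6, -9, +8, -6, +4, +8, +5, +9
Step 2: Count signs: positive = 6, negative = 3.
Step 3: Under H0: P(positive) = 0.5, so the number of positives S ~ Bin(9, 0.5).
Step 4: Two-sided exact p-value = sum of Bin(9,0.5) probabilities at or below the observed probability = 0.507812.
Step 5: alpha = 0.05. fail to reject H0.

n_eff = 9, pos = 6, neg = 3, p = 0.507812, fail to reject H0.


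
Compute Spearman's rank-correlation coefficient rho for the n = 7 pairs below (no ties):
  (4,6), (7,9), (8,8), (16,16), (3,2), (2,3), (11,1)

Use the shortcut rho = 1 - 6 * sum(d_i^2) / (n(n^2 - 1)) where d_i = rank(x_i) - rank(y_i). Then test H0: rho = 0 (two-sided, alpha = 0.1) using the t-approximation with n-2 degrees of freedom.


Step 1: Rank x and y separately (midranks; no ties here).
rank(x): 4->3, 7->4, 8->5, 16->7, 3->2, 2->1, 11->6
rank(y): 6->4, 9->6, 8->5, 16->7, 2->2, 3->3, 1->1
Step 2: d_i = R_x(i) - R_y(i); compute d_i^2.
  (3-4)^2=1, (4-6)^2=4, (5-5)^2=0, (7-7)^2=0, (2-2)^2=0, (1-3)^2=4, (6-1)^2=25
sum(d^2) = 34.
Step 3: rho = 1 - 6*34 / (7*(7^2 - 1)) = 1 - 204/336 = 0.392857.
Step 4: Under H0, t = rho * sqrt((n-2)/(1-rho^2)) = 0.9553 ~ t(5).
Step 5: Two-sided p-value from the t-distribution with 5 df = 0.383317.
Step 6: alpha = 0.1. fail to reject H0.

rho = 0.3929, p = 0.383317, fail to reject H0 at alpha = 0.1.


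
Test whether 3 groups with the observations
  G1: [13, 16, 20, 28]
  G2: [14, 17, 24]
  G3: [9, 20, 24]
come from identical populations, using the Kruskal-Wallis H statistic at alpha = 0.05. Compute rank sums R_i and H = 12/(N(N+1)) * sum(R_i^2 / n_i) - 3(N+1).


Step 1: Combine all N = 10 observations and assign midranks.
sorted (value, group, rank): (9,G3,1), (13,G1,2), (14,G2,3), (16,G1,4), (17,G2,5), (20,G1,6.5), (20,G3,6.5), (24,G2,8.5), (24,G3,8.5), (28,G1,10)
Step 2: Sum ranks within each group.
R_1 = 22.5 (n_1 = 4)
R_2 = 16.5 (n_2 = 3)
R_3 = 16 (n_3 = 3)
Step 3: H = 12/(N(N+1)) * sum(R_i^2/n_i) - 3(N+1)
     = 12/(10*11) * (22.5^2/4 + 16.5^2/3 + 16^2/3) - 3*11
     = 0.109091 * 302.646 - 33
     = 0.015909.
Step 4: Ties present; correction factor C = 1 - 12/(10^3 - 10) = 0.987879. Corrected H = 0.015909 / 0.987879 = 0.016104.
Step 5: Under H0, H ~ chi^2(2); p-value = 0.991980.
Step 6: alpha = 0.05. fail to reject H0.

H = 0.0161, df = 2, p = 0.991980, fail to reject H0.


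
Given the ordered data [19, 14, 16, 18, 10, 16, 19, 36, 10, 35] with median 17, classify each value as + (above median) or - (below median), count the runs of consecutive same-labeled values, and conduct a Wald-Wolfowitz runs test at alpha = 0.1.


Step 1: Compute median = 17; label A = above, B = below.
Labels in order: ABBABBAABA  (n_A = 5, n_B = 5)
Step 2: Count runs R = 7.
Step 3: Under H0 (random ordering), E[R] = 2*n_A*n_B/(n_A+n_B) + 1 = 2*5*5/10 + 1 = 6.0000.
        Var[R] = 2*n_A*n_B*(2*n_A*n_B - n_A - n_B) / ((n_A+n_B)^2 * (n_A+n_B-1)) = 2000/900 = 2.2222.
        SD[R] = 1.4907.
Step 4: Continuity-corrected z = (R - 0.5 - E[R]) / SD[R] = (7 - 0.5 - 6.0000) / 1.4907 = 0.3354.
Step 5: Two-sided p-value via normal approximation = 2*(1 - Phi(|z|)) = 0.737316.
Step 6: alpha = 0.1. fail to reject H0.

R = 7, z = 0.3354, p = 0.737316, fail to reject H0.


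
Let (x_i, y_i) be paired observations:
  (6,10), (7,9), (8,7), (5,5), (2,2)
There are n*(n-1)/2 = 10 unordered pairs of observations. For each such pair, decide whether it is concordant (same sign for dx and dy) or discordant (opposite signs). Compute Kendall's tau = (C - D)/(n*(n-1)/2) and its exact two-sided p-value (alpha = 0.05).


Step 1: Enumerate the 10 unordered pairs (i,j) with i<j and classify each by sign(x_j-x_i) * sign(y_j-y_i).
  (1,2):dx=+1,dy=-1->D; (1,3):dx=+2,dy=-3->D; (1,4):dx=-1,dy=-5->C; (1,5):dx=-4,dy=-8->C
  (2,3):dx=+1,dy=-2->D; (2,4):dx=-2,dy=-4->C; (2,5):dx=-5,dy=-7->C; (3,4):dx=-3,dy=-2->C
  (3,5):dx=-6,dy=-5->C; (4,5):dx=-3,dy=-3->C
Step 2: C = 7, D = 3, total pairs = 10.
Step 3: tau = (C - D)/(n(n-1)/2) = (7 - 3)/10 = 0.400000.
Step 4: Exact two-sided p-value (enumerate n! = 120 permutations of y under H0): p = 0.483333.
Step 5: alpha = 0.05. fail to reject H0.

tau_b = 0.4000 (C=7, D=3), p = 0.483333, fail to reject H0.


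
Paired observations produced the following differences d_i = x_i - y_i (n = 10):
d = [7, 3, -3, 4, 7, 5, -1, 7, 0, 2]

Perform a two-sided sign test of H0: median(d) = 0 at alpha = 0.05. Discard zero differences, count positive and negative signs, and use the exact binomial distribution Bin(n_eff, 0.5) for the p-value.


Step 1: Discard zero differences. Original n = 10; n_eff = number of nonzero differences = 9.
Nonzero differences (with sign): +7, +3, -3, +4, +7, +5, -1, +7, +2
Step 2: Count signs: positive = 7, negative = 2.
Step 3: Under H0: P(positive) = 0.5, so the number of positives S ~ Bin(9, 0.5).
Step 4: Two-sided exact p-value = sum of Bin(9,0.5) probabilities at or below the observed probability = 0.179688.
Step 5: alpha = 0.05. fail to reject H0.

n_eff = 9, pos = 7, neg = 2, p = 0.179688, fail to reject H0.


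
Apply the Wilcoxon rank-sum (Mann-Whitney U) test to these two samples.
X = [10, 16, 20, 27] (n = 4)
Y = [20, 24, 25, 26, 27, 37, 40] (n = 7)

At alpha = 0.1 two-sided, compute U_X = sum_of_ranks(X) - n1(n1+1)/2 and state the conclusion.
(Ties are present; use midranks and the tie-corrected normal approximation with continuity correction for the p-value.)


Step 1: Combine and sort all 11 observations; assign midranks.
sorted (value, group): (10,X), (16,X), (20,X), (20,Y), (24,Y), (25,Y), (26,Y), (27,X), (27,Y), (37,Y), (40,Y)
ranks: 10->1, 16->2, 20->3.5, 20->3.5, 24->5, 25->6, 26->7, 27->8.5, 27->8.5, 37->10, 40->11
Step 2: Rank sum for X: R1 = 1 + 2 + 3.5 + 8.5 = 15.
Step 3: U_X = R1 - n1(n1+1)/2 = 15 - 4*5/2 = 15 - 10 = 5.
       U_Y = n1*n2 - U_X = 28 - 5 = 23.
Step 4: Ties are present, so use the tie-corrected normal approximation (with continuity correction) for the p-value.
Step 5: p-value = 0.106592; compare to alpha = 0.1. fail to reject H0.

U_X = 5, p = 0.106592, fail to reject H0 at alpha = 0.1.


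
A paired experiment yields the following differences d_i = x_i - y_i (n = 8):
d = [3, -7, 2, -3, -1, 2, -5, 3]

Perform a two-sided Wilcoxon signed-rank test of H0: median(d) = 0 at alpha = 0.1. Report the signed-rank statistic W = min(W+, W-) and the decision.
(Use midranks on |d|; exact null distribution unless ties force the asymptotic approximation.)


Step 1: Drop any zero differences (none here) and take |d_i|.
|d| = [3, 7, 2, 3, 1, 2, 5, 3]
Step 2: Midrank |d_i| (ties get averaged ranks).
ranks: |3|->5, |7|->8, |2|->2.5, |3|->5, |1|->1, |2|->2.5, |5|->7, |3|->5
Step 3: Attach original signs; sum ranks with positive sign and with negative sign.
W+ = 5 + 2.5 + 2.5 + 5 = 15
W- = 8 + 5 + 1 + 7 = 21
(Check: W+ + W- = 36 should equal n(n+1)/2 = 36.)
Step 4: Test statistic W = min(W+, W-) = 15.
Step 5: Ties in |d|, so use the tie-corrected normal approximation.
        E[W] = n(n+1)/4 = 8*9/4 = 18.
        Tie groups: |d|=2 (t=2), |d|=3 (t=3); sum(t^3 - t) = 30.
        Var[W] = n(n+1)(2n+1)/24 - sum(t^3-t)/48 = 1224/24 - 30/48 = 50.375.
        z = (W - E[W]) / sqrt(Var[W]) = (15 - 18) / 7.0975 = -0.4227.
        Two-sided p = 2*Phi(z) = 0.672527.
Step 6: alpha = 0.1. fail to reject H0.

W+ = 15, W- = 21, W = min = 15, p = 0.672527, fail to reject H0.


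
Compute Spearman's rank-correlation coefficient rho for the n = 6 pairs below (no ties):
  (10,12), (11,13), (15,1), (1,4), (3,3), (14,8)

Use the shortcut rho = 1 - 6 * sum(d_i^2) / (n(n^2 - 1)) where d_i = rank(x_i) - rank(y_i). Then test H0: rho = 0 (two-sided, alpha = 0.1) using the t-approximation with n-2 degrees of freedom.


Step 1: Rank x and y separately (midranks; no ties here).
rank(x): 10->3, 11->4, 15->6, 1->1, 3->2, 14->5
rank(y): 12->5, 13->6, 1->1, 4->3, 3->2, 8->4
Step 2: d_i = R_x(i) - R_y(i); compute d_i^2.
  (3-5)^2=4, (4-6)^2=4, (6-1)^2=25, (1-3)^2=4, (2-2)^2=0, (5-4)^2=1
sum(d^2) = 38.
Step 3: rho = 1 - 6*38 / (6*(6^2 - 1)) = 1 - 228/210 = -0.085714.
Step 4: Under H0, t = rho * sqrt((n-2)/(1-rho^2)) = -0.1721 ~ t(4).
Step 5: Two-sided p-value from the t-distribution with 4 df = 0.871743.
Step 6: alpha = 0.1. fail to reject H0.

rho = -0.0857, p = 0.871743, fail to reject H0 at alpha = 0.1.


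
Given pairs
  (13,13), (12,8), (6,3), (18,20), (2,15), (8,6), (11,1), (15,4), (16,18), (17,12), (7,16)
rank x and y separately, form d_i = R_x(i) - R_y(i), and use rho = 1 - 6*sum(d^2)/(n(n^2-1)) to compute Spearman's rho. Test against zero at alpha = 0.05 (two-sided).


Step 1: Rank x and y separately (midranks; no ties here).
rank(x): 13->7, 12->6, 6->2, 18->11, 2->1, 8->4, 11->5, 15->8, 16->9, 17->10, 7->3
rank(y): 13->7, 8->5, 3->2, 20->11, 15->8, 6->4, 1->1, 4->3, 18->10, 12->6, 16->9
Step 2: d_i = R_x(i) - R_y(i); compute d_i^2.
  (7-7)^2=0, (6-5)^2=1, (2-2)^2=0, (11-11)^2=0, (1-8)^2=49, (4-4)^2=0, (5-1)^2=16, (8-3)^2=25, (9-10)^2=1, (10-6)^2=16, (3-9)^2=36
sum(d^2) = 144.
Step 3: rho = 1 - 6*144 / (11*(11^2 - 1)) = 1 - 864/1320 = 0.345455.
Step 4: Under H0, t = rho * sqrt((n-2)/(1-rho^2)) = 1.1044 ~ t(9).
Step 5: Two-sided p-value from the t-distribution with 9 df = 0.298089.
Step 6: alpha = 0.05. fail to reject H0.

rho = 0.3455, p = 0.298089, fail to reject H0 at alpha = 0.05.


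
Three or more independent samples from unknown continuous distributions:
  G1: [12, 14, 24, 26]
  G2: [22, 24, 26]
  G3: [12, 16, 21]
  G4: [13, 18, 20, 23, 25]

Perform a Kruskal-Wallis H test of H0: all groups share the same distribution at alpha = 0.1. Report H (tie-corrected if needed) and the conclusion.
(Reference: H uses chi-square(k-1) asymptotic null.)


Step 1: Combine all N = 15 observations and assign midranks.
sorted (value, group, rank): (12,G1,1.5), (12,G3,1.5), (13,G4,3), (14,G1,4), (16,G3,5), (18,G4,6), (20,G4,7), (21,G3,8), (22,G2,9), (23,G4,10), (24,G1,11.5), (24,G2,11.5), (25,G4,13), (26,G1,14.5), (26,G2,14.5)
Step 2: Sum ranks within each group.
R_1 = 31.5 (n_1 = 4)
R_2 = 35 (n_2 = 3)
R_3 = 14.5 (n_3 = 3)
R_4 = 39 (n_4 = 5)
Step 3: H = 12/(N(N+1)) * sum(R_i^2/n_i) - 3(N+1)
     = 12/(15*16) * (31.5^2/4 + 35^2/3 + 14.5^2/3 + 39^2/5) - 3*16
     = 0.050000 * 1030.68 - 48
     = 3.533958.
Step 4: Ties present; correction factor C = 1 - 18/(15^3 - 15) = 0.994643. Corrected H = 3.533958 / 0.994643 = 3.552992.
Step 5: Under H0, H ~ chi^2(3); p-value = 0.313954.
Step 6: alpha = 0.1. fail to reject H0.

H = 3.5530, df = 3, p = 0.313954, fail to reject H0.


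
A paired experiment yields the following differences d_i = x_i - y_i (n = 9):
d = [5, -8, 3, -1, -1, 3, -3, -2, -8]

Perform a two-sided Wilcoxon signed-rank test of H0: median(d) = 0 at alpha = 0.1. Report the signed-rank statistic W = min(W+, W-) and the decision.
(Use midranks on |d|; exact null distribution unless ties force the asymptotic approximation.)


Step 1: Drop any zero differences (none here) and take |d_i|.
|d| = [5, 8, 3, 1, 1, 3, 3, 2, 8]
Step 2: Midrank |d_i| (ties get averaged ranks).
ranks: |5|->7, |8|->8.5, |3|->5, |1|->1.5, |1|->1.5, |3|->5, |3|->5, |2|->3, |8|->8.5
Step 3: Attach original signs; sum ranks with positive sign and with negative sign.
W+ = 7 + 5 + 5 = 17
W- = 8.5 + 1.5 + 1.5 + 5 + 3 + 8.5 = 28
(Check: W+ + W- = 45 should equal n(n+1)/2 = 45.)
Step 4: Test statistic W = min(W+, W-) = 17.
Step 5: Ties in |d|, so use the tie-corrected normal approximation.
        E[W] = n(n+1)/4 = 9*10/4 = 22.5.
        Tie groups: |d|=1 (t=2), |d|=3 (t=3), |d|=8 (t=2); sum(t^3 - t) = 36.
        Var[W] = n(n+1)(2n+1)/24 - sum(t^3-t)/48 = 1710/24 - 36/48 = 70.5.
        z = (W - E[W]) / sqrt(Var[W]) = (17 - 22.5) / 8.3964 = -0.6550.
        Two-sided p = 2*Phi(z) = 0.512442.
Step 6: alpha = 0.1. fail to reject H0.

W+ = 17, W- = 28, W = min = 17, p = 0.512442, fail to reject H0.
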